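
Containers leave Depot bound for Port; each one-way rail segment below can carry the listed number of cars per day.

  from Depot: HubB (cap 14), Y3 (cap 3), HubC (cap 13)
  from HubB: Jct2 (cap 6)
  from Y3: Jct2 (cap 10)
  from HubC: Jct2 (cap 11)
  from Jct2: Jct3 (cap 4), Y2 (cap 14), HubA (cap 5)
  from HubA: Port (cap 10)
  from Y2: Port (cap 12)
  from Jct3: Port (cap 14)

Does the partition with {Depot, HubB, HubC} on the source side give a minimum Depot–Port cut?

Yes — it is a minimum cut (capacity 20).

Given cut capacity: 3 + 6 + 11 = 20.
Augment Depot→HubB→Jct2→HubA→Port: bottleneck 5, flow now 5.
Augment Depot→HubB→Jct2→Y2→Port: bottleneck 1, flow now 6.
Augment Depot→Y3→Jct2→Y2→Port: bottleneck 3, flow now 9.
Augment Depot→HubC→Jct2→Y2→Port: bottleneck 8, flow now 17.
Augment Depot→HubC→Jct2→Jct3→Port: bottleneck 3, flow now 20.
No augmenting path remains; maximum flow = 20.
Cut capacity 20 equals the max flow, so it is a minimum cut.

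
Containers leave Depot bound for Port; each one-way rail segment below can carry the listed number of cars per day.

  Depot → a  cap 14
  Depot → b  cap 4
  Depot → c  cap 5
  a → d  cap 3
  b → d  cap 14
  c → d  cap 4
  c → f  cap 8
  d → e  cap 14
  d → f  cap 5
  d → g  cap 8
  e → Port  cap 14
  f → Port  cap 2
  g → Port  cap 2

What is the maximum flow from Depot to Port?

12

Augment Depot→c→f→Port: bottleneck 2, flow now 2.
Augment Depot→a→d→e→Port: bottleneck 3, flow now 5.
Augment Depot→b→d→e→Port: bottleneck 4, flow now 9.
Augment Depot→c→d→e→Port: bottleneck 3, flow now 12.
No augmenting path remains; maximum flow = 12.
In the residual graph, reachable from Depot: {Depot, a}.
Min-cut edges: Depot→b (4), Depot→c (5), a→d (3); capacity 4 + 5 + 3 = 12.
This cut is saturated, so no flow can exceed 12.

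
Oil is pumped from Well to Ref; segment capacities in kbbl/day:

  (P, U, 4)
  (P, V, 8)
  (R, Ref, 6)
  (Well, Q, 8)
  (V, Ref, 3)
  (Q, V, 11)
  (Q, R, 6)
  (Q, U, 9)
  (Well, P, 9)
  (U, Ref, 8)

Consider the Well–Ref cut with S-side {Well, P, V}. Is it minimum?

Given cut capacity: 8 + 4 + 3 = 15.
Augment Well→P→U→Ref: bottleneck 4, flow now 4.
Augment Well→P→V→Ref: bottleneck 3, flow now 7.
Augment Well→Q→R→Ref: bottleneck 6, flow now 13.
Augment Well→Q→U→Ref: bottleneck 2, flow now 15.
No augmenting path remains; maximum flow = 15.
Cut capacity 15 equals the max flow, so it is a minimum cut.

Yes — it is a minimum cut (capacity 15).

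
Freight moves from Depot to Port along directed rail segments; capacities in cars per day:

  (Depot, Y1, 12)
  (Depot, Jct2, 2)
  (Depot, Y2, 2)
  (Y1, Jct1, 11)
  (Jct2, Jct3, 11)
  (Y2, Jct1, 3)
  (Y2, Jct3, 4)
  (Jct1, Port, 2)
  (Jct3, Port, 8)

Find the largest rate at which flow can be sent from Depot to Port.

6

Augment Depot→Y1→Jct1→Port: bottleneck 2, flow now 2.
Augment Depot→Jct2→Jct3→Port: bottleneck 2, flow now 4.
Augment Depot→Y2→Jct3→Port: bottleneck 2, flow now 6.
No augmenting path remains; maximum flow = 6.
In the residual graph, reachable from Depot: {Depot, Y1, Jct1}.
Min-cut edges: Depot→Jct2 (2), Depot→Y2 (2), Jct1→Port (2); capacity 2 + 2 + 2 = 6.
This cut is saturated, so no flow can exceed 6.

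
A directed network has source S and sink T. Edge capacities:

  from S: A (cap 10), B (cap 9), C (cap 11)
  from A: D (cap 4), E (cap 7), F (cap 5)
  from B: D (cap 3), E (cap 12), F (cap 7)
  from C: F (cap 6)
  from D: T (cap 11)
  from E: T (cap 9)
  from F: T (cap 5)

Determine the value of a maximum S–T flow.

Augment S→A→D→T: bottleneck 4, flow now 4.
Augment S→A→E→T: bottleneck 6, flow now 10.
Augment S→B→D→T: bottleneck 3, flow now 13.
Augment S→B→E→T: bottleneck 3, flow now 16.
Augment S→B→F→T: bottleneck 3, flow now 19.
Augment S→C→F→T: bottleneck 2, flow now 21.
No augmenting path remains; maximum flow = 21.
In the residual graph, reachable from S: {S, A, B, C, E, F}.
Min-cut edges: A→D (4), B→D (3), E→T (9), F→T (5); capacity 4 + 3 + 9 + 5 = 21.
This cut is saturated, so no flow can exceed 21.

21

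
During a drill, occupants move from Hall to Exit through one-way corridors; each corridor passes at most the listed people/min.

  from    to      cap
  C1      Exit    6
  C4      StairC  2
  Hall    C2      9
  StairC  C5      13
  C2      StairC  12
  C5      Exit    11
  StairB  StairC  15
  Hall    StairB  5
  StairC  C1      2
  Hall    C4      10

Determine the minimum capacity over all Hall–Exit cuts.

Augment Hall→C4→StairC→C5→Exit: bottleneck 2, flow now 2.
Augment Hall→StairB→StairC→C5→Exit: bottleneck 5, flow now 7.
Augment Hall→C2→StairC→C5→Exit: bottleneck 4, flow now 11.
Augment Hall→C2→StairC→C1→Exit: bottleneck 2, flow now 13.
No augmenting path remains; maximum flow = 13.
By max-flow min-cut, the minimum cut capacity equals the max flow.
In the residual graph, reachable from Hall: {Hall, C4, StairB, C2, StairC, C5}.
Min-cut edges: StairC→C1 (2), C5→Exit (11); capacity 2 + 11 = 13.

13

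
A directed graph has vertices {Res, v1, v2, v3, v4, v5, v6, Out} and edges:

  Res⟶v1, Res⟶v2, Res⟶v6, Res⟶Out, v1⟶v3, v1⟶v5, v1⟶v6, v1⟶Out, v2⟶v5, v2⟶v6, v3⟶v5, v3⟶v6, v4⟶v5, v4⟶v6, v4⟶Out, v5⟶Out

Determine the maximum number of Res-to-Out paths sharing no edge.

3

Assign every edge capacity 1; by Menger, the answer equals the max flow.
Path Res→Out (+1); total 1.
Path Res→v1→Out (+1); total 2.
Path Res→v2→v5→Out (+1); total 3.
No residual Res→Out path; max flow = 3.
Certifying cut of size 3: {Res→Out, Res→v1, Res→v2}.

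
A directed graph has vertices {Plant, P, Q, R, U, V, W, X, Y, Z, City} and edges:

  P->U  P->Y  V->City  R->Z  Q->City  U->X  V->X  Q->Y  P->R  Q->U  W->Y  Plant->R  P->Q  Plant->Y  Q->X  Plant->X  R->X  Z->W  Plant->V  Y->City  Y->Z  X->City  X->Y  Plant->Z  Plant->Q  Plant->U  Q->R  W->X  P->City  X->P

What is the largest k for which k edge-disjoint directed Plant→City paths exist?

5

Assign every edge capacity 1; by Menger, the answer equals the max flow.
Path Plant→Q→City (+1); total 1.
Path Plant→V→City (+1); total 2.
Path Plant→X→City (+1); total 3.
Path Plant→Y→City (+1); total 4.
Path Plant→R→X→P→City (+1); total 5.
No residual Plant→City path; max flow = 5.
Certifying cut of size 5: {Plant→Q, Plant→V, X→City, X→P, Y→City}.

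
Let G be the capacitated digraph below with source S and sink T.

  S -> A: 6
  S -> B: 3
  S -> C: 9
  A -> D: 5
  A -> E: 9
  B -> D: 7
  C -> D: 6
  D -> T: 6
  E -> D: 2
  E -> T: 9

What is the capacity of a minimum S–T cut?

Augment S→A→D→T: bottleneck 5, flow now 5.
Augment S→A→E→T: bottleneck 1, flow now 6.
Augment S→B→D→T: bottleneck 1, flow now 7.
Augment S→B→D→A→E→T: bottleneck 2, flow now 9. (uses reverse residual edge)
Augment S→C→D→A→E→T: bottleneck 3, flow now 12. (uses reverse residual edge)
No augmenting path remains; maximum flow = 12.
By max-flow min-cut, the minimum cut capacity equals the max flow.
In the residual graph, reachable from S: {S, B, C, D}.
Min-cut edges: S→A (6), D→T (6); capacity 6 + 6 = 12.

12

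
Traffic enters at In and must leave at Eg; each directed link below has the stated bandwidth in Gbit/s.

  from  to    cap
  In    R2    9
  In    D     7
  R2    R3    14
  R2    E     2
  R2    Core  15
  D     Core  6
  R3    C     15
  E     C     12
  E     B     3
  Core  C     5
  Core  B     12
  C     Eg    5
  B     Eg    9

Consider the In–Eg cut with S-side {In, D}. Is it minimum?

No — its capacity is 15, but the minimum cut has capacity 14.

Given cut capacity: 9 + 6 = 15.
Augment In→R2→R3→C→Eg: bottleneck 5, flow now 5.
Augment In→R2→E→B→Eg: bottleneck 2, flow now 7.
Augment In→R2→Core→B→Eg: bottleneck 2, flow now 9.
Augment In→D→Core→B→Eg: bottleneck 5, flow now 14.
No augmenting path remains; maximum flow = 14.
In the residual graph, reachable from In: {In, R2, D, R3, E, Core, C, B}.
Min-cut edges: C→Eg (5), B→Eg (9); capacity 5 + 9 = 14.
Cut capacity 15 exceeds the max flow 14, so it is not minimum.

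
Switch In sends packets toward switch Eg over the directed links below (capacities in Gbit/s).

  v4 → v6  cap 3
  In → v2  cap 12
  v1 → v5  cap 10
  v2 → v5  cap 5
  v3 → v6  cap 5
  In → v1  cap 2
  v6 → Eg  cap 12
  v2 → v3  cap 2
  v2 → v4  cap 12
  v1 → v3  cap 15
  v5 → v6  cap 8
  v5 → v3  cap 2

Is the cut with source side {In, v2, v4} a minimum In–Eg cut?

Yes — it is a minimum cut (capacity 12).

Given cut capacity: 2 + 2 + 5 + 3 = 12.
Augment In→v1→v3→v6→Eg: bottleneck 2, flow now 2.
Augment In→v2→v3→v6→Eg: bottleneck 2, flow now 4.
Augment In→v2→v4→v6→Eg: bottleneck 3, flow now 7.
Augment In→v2→v5→v6→Eg: bottleneck 5, flow now 12.
No augmenting path remains; maximum flow = 12.
Cut capacity 12 equals the max flow, so it is a minimum cut.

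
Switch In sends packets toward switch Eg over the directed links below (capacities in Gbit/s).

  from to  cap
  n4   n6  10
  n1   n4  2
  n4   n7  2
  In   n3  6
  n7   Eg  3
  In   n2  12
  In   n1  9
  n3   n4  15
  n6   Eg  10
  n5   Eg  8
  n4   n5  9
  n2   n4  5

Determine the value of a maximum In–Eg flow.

13

Augment In→n1→n4→n5→Eg: bottleneck 2, flow now 2.
Augment In→n2→n4→n5→Eg: bottleneck 5, flow now 7.
Augment In→n3→n4→n5→Eg: bottleneck 1, flow now 8.
Augment In→n3→n4→n6→Eg: bottleneck 5, flow now 13.
No augmenting path remains; maximum flow = 13.
In the residual graph, reachable from In: {In, n1, n2}.
Min-cut edges: In→n3 (6), n1→n4 (2), n2→n4 (5); capacity 6 + 2 + 5 = 13.
This cut is saturated, so no flow can exceed 13.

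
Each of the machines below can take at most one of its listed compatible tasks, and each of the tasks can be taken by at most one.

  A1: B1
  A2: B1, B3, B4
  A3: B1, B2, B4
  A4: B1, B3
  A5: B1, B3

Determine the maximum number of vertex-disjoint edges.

Unit-capacity flow: source→left, listed edges, right→sink; max matching = max flow.
Augmenting path A1→B1 (+1); matched 1.
Augmenting path A2→B3 (+1); matched 2.
Augmenting path A3→B2 (+1); matched 3.
Augmenting path A4→B3→A2→B4 (+1); matched 4.
No augmenting path remains; maximum matching = 4.
König certificate: {A2, A3, B1, B3} is a vertex cover of size 4 (every listed pair touches it), so no matching can be larger.

4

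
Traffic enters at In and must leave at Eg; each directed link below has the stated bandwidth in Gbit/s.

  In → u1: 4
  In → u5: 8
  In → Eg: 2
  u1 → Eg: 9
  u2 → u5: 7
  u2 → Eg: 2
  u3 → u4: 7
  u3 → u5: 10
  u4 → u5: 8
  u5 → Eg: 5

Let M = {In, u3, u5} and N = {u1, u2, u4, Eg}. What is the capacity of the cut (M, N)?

Edges leaving {In, u3, u5}: In→u1 (4), In→Eg (2), u3→u4 (7), u5→Eg (5).
Cut capacity = 4 + 2 + 7 + 5 = 18.

18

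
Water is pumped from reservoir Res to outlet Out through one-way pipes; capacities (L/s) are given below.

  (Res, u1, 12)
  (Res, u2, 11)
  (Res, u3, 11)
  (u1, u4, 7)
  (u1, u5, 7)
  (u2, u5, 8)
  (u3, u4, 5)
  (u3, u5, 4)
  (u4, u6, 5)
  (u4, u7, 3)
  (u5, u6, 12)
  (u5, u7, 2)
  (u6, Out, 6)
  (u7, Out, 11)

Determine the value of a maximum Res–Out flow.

11

Augment Res→u1→u4→u6→Out: bottleneck 5, flow now 5.
Augment Res→u1→u4→u7→Out: bottleneck 2, flow now 7.
Augment Res→u1→u5→u6→Out: bottleneck 1, flow now 8.
Augment Res→u1→u5→u7→Out: bottleneck 2, flow now 10.
Augment Res→u3→u4→u7→Out: bottleneck 1, flow now 11.
No augmenting path remains; maximum flow = 11.
In the residual graph, reachable from Res: {Res, u1, u2, u3, u4, u5, u6}.
Min-cut edges: u4→u7 (3), u5→u7 (2), u6→Out (6); capacity 3 + 2 + 6 = 11.
This cut is saturated, so no flow can exceed 11.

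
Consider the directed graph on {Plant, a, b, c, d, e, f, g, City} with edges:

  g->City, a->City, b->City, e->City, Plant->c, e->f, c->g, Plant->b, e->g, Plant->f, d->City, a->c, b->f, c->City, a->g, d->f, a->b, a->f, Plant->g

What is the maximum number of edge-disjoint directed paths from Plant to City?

Assign every edge capacity 1; by Menger, the answer equals the max flow.
Path Plant→b→City (+1); total 1.
Path Plant→c→City (+1); total 2.
Path Plant→g→City (+1); total 3.
No residual Plant→City path; max flow = 3.
Certifying cut of size 3: {Plant→b, Plant→c, Plant→g}.

3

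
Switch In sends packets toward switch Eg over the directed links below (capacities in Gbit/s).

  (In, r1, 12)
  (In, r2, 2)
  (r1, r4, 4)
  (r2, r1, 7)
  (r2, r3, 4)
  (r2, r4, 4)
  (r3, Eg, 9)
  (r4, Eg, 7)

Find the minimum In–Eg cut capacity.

6

Augment In→r1→r4→Eg: bottleneck 4, flow now 4.
Augment In→r2→r3→Eg: bottleneck 2, flow now 6.
No augmenting path remains; maximum flow = 6.
By max-flow min-cut, the minimum cut capacity equals the max flow.
In the residual graph, reachable from In: {In, r1}.
Min-cut edges: In→r2 (2), r1→r4 (4); capacity 2 + 4 = 6.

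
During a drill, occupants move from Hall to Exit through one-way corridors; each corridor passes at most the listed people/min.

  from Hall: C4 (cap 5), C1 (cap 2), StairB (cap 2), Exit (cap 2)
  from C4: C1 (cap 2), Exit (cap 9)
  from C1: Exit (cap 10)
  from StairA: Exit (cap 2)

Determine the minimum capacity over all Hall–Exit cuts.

9

Augment Hall→Exit: bottleneck 2, flow now 2.
Augment Hall→C4→Exit: bottleneck 5, flow now 7.
Augment Hall→C1→Exit: bottleneck 2, flow now 9.
No augmenting path remains; maximum flow = 9.
By max-flow min-cut, the minimum cut capacity equals the max flow.
In the residual graph, reachable from Hall: {Hall, StairB}.
Min-cut edges: Hall→C4 (5), Hall→C1 (2), Hall→Exit (2); capacity 5 + 2 + 2 = 9.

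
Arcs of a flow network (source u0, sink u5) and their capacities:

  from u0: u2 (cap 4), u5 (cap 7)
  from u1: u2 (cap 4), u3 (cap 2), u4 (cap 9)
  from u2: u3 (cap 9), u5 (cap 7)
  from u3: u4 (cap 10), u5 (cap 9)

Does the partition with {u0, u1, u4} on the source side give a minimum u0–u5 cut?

No — its capacity is 17, but the minimum cut has capacity 11.

Given cut capacity: 4 + 7 + 4 + 2 = 17.
Augment u0→u5: bottleneck 7, flow now 7.
Augment u0→u2→u5: bottleneck 4, flow now 11.
No augmenting path remains; maximum flow = 11.
In the residual graph, reachable from u0: {u0}.
Min-cut edges: u0→u2 (4), u0→u5 (7); capacity 4 + 7 = 11.
Cut capacity 17 exceeds the max flow 11, so it is not minimum.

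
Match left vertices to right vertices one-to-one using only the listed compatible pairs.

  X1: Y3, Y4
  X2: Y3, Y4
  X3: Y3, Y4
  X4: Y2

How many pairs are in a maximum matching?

Unit-capacity flow: source→left, listed edges, right→sink; max matching = max flow.
Augmenting path X1→Y3 (+1); matched 1.
Augmenting path X2→Y4 (+1); matched 2.
Augmenting path X4→Y2 (+1); matched 3.
No augmenting path remains; maximum matching = 3.
König certificate: {X4, Y3, Y4} is a vertex cover of size 3 (every listed pair touches it), so no matching can be larger.

3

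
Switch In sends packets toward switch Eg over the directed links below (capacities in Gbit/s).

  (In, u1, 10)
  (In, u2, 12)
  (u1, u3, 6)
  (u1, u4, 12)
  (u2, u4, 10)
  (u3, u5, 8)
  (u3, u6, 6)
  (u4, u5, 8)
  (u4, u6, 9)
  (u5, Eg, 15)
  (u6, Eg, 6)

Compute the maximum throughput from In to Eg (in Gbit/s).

20

Augment In→u1→u3→u5→Eg: bottleneck 6, flow now 6.
Augment In→u1→u4→u5→Eg: bottleneck 4, flow now 10.
Augment In→u2→u4→u5→Eg: bottleneck 4, flow now 14.
Augment In→u2→u4→u6→Eg: bottleneck 6, flow now 20.
No augmenting path remains; maximum flow = 20.
In the residual graph, reachable from In: {In, u2}.
Min-cut edges: In→u1 (10), u2→u4 (10); capacity 10 + 10 = 20.
This cut is saturated, so no flow can exceed 20.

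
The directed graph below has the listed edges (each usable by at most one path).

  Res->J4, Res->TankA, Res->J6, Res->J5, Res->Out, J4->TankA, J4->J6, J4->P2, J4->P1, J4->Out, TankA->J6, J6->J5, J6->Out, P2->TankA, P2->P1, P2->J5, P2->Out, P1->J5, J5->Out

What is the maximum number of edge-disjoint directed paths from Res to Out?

4

Assign every edge capacity 1; by Menger, the answer equals the max flow.
Path Res→Out (+1); total 1.
Path Res→J4→Out (+1); total 2.
Path Res→J6→Out (+1); total 3.
Path Res→J5→Out (+1); total 4.
No residual Res→Out path; max flow = 4.
Certifying cut of size 4: {J5→Out, J6→Out, Res→J4, Res→Out}.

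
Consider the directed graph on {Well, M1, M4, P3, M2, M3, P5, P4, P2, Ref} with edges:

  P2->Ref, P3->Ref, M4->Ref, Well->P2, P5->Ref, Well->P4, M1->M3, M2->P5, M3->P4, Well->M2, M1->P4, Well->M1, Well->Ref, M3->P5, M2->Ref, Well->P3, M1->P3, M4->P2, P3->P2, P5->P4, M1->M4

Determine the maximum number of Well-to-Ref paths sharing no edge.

Assign every edge capacity 1; by Menger, the answer equals the max flow.
Path Well→Ref (+1); total 1.
Path Well→P3→Ref (+1); total 2.
Path Well→M2→Ref (+1); total 3.
Path Well→P2→Ref (+1); total 4.
Path Well→M1→M4→Ref (+1); total 5.
No residual Well→Ref path; max flow = 5.
Certifying cut of size 5: {Well→M1, Well→M2, Well→P2, Well→P3, Well→Ref}.

5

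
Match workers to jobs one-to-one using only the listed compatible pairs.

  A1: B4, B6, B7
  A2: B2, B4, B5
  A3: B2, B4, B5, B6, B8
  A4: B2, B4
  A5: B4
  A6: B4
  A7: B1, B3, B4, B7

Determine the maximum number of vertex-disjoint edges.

6

Unit-capacity flow: source→left, listed edges, right→sink; max matching = max flow.
Augmenting path A1→B4 (+1); matched 1.
Augmenting path A2→B2 (+1); matched 2.
Augmenting path A3→B5 (+1); matched 3.
Augmenting path A7→B1 (+1); matched 4.
Augmenting path A4→B4→A1→B6 (+1); matched 5.
Augmenting path A5→B4→A4→B2→A2→B5→A3→B8 (+1); matched 6.
No augmenting path remains; maximum matching = 6.
König certificate: {A1, A2, A3, A4, A7, B4} is a vertex cover of size 6 (every listed pair touches it), so no matching can be larger.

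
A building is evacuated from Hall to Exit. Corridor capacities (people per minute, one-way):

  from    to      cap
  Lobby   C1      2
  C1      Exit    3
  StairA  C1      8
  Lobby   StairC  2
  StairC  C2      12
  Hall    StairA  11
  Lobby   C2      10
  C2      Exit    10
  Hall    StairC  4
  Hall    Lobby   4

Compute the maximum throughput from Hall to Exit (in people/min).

11

Augment Hall→StairC→C2→Exit: bottleneck 4, flow now 4.
Augment Hall→StairA→C1→Exit: bottleneck 3, flow now 7.
Augment Hall→Lobby→C2→Exit: bottleneck 4, flow now 11.
No augmenting path remains; maximum flow = 11.
In the residual graph, reachable from Hall: {Hall, StairA, C1}.
Min-cut edges: Hall→StairC (4), Hall→Lobby (4), C1→Exit (3); capacity 4 + 4 + 3 = 11.
This cut is saturated, so no flow can exceed 11.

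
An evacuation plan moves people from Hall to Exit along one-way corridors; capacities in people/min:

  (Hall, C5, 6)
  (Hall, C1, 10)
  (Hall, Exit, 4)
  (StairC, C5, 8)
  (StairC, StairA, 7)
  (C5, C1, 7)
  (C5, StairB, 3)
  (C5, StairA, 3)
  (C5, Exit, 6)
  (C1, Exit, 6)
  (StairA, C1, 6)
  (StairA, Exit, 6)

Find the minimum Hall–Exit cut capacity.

Augment Hall→Exit: bottleneck 4, flow now 4.
Augment Hall→C5→Exit: bottleneck 6, flow now 10.
Augment Hall→C1→Exit: bottleneck 6, flow now 16.
No augmenting path remains; maximum flow = 16.
By max-flow min-cut, the minimum cut capacity equals the max flow.
In the residual graph, reachable from Hall: {Hall, C1}.
Min-cut edges: Hall→C5 (6), Hall→Exit (4), C1→Exit (6); capacity 6 + 4 + 6 = 16.

16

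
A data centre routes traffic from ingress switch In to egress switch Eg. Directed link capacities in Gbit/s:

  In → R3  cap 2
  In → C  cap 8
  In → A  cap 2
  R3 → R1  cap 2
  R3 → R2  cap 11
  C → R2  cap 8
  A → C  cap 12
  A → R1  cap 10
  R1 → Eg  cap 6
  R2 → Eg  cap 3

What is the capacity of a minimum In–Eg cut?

7

Augment In→R3→R1→Eg: bottleneck 2, flow now 2.
Augment In→C→R2→Eg: bottleneck 3, flow now 5.
Augment In→A→R1→Eg: bottleneck 2, flow now 7.
No augmenting path remains; maximum flow = 7.
By max-flow min-cut, the minimum cut capacity equals the max flow.
In the residual graph, reachable from In: {In, C, R2}.
Min-cut edges: In→R3 (2), In→A (2), R2→Eg (3); capacity 2 + 2 + 3 = 7.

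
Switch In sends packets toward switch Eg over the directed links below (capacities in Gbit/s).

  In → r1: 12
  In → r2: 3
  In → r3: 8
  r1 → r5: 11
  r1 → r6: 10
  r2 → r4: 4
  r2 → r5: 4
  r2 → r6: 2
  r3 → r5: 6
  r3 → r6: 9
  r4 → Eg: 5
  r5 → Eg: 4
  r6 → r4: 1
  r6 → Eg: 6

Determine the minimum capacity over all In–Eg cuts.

14

Augment In→r1→r5→Eg: bottleneck 4, flow now 4.
Augment In→r1→r6→Eg: bottleneck 6, flow now 10.
Augment In→r2→r4→Eg: bottleneck 3, flow now 13.
Augment In→r1→r6→r4→Eg: bottleneck 1, flow now 14.
No augmenting path remains; maximum flow = 14.
By max-flow min-cut, the minimum cut capacity equals the max flow.
In the residual graph, reachable from In: {In, r1, r3, r5, r6}.
Min-cut edges: In→r2 (3), r5→Eg (4), r6→r4 (1), r6→Eg (6); capacity 3 + 4 + 1 + 6 = 14.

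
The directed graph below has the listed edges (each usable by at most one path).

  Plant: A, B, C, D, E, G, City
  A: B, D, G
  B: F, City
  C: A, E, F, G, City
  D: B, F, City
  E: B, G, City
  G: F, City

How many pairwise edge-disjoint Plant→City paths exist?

Assign every edge capacity 1; by Menger, the answer equals the max flow.
Path Plant→City (+1); total 1.
Path Plant→B→City (+1); total 2.
Path Plant→C→City (+1); total 3.
Path Plant→D→City (+1); total 4.
Path Plant→E→City (+1); total 5.
Path Plant→G→City (+1); total 6.
No residual Plant→City path; max flow = 6.
Certifying cut of size 6: {B→City, D→City, G→City, Plant→C, Plant→City, Plant→E}.

6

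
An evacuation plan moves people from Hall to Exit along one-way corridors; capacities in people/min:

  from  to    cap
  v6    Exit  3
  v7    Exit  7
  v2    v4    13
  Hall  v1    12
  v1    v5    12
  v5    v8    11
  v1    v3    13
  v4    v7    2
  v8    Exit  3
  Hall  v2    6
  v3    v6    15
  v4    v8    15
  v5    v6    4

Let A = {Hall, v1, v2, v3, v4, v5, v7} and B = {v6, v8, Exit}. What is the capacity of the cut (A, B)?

52

Edges leaving {Hall, v1, v2, v3, v4, v5, v7}: v3→v6 (15), v4→v8 (15), v5→v6 (4), v5→v8 (11), v7→Exit (7).
Cut capacity = 15 + 15 + 4 + 11 + 7 = 52.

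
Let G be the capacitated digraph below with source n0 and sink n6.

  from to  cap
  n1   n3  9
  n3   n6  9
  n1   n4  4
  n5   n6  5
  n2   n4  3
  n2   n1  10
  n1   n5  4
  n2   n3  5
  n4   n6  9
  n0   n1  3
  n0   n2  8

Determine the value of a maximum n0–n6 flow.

Augment n0→n1→n3→n6: bottleneck 3, flow now 3.
Augment n0→n2→n3→n6: bottleneck 5, flow now 8.
Augment n0→n2→n4→n6: bottleneck 3, flow now 11.
No augmenting path remains; maximum flow = 11.
In the residual graph, reachable from n0: {n0}.
Min-cut edges: n0→n1 (3), n0→n2 (8); capacity 3 + 8 = 11.
This cut is saturated, so no flow can exceed 11.

11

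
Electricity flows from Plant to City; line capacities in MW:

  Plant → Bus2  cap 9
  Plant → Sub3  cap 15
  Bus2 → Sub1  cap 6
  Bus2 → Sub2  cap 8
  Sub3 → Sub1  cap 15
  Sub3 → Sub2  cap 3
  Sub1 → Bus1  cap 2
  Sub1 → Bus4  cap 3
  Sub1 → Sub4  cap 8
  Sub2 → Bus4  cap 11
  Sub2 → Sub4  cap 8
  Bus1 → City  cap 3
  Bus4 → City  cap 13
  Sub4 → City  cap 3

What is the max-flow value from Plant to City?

18

Augment Plant→Bus2→Sub1→Bus1→City: bottleneck 2, flow now 2.
Augment Plant→Bus2→Sub1→Bus4→City: bottleneck 3, flow now 5.
Augment Plant→Bus2→Sub1→Sub4→City: bottleneck 1, flow now 6.
Augment Plant→Bus2→Sub2→Bus4→City: bottleneck 3, flow now 9.
Augment Plant→Sub3→Sub1→Sub4→City: bottleneck 2, flow now 11.
Augment Plant→Sub3→Sub2→Bus4→City: bottleneck 3, flow now 14.
Augment Plant→Sub3→Sub1→Bus2→Sub2→Bus4→City: bottleneck 4, flow now 18. (uses reverse residual edge)
No augmenting path remains; maximum flow = 18.
In the residual graph, reachable from Plant: {Plant, Bus2, Sub3, Sub1, Sub2, Bus4, Sub4}.
Min-cut edges: Sub1→Bus1 (2), Bus4→City (13), Sub4→City (3); capacity 2 + 13 + 3 = 18.
This cut is saturated, so no flow can exceed 18.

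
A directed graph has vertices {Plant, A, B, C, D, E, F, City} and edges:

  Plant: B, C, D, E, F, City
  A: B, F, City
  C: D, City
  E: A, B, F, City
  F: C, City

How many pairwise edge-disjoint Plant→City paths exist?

Assign every edge capacity 1; by Menger, the answer equals the max flow.
Path Plant→City (+1); total 1.
Path Plant→C→City (+1); total 2.
Path Plant→E→City (+1); total 3.
Path Plant→F→City (+1); total 4.
No residual Plant→City path; max flow = 4.
Certifying cut of size 4: {Plant→C, Plant→City, Plant→E, Plant→F}.

4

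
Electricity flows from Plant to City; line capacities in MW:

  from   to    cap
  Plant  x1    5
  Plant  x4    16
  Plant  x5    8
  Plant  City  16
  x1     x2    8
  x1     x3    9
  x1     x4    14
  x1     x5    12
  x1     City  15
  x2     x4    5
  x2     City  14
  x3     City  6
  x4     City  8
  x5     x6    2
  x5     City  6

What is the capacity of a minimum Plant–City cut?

Augment Plant→City: bottleneck 16, flow now 16.
Augment Plant→x1→City: bottleneck 5, flow now 21.
Augment Plant→x4→City: bottleneck 8, flow now 29.
Augment Plant→x5→City: bottleneck 6, flow now 35.
No augmenting path remains; maximum flow = 35.
By max-flow min-cut, the minimum cut capacity equals the max flow.
In the residual graph, reachable from Plant: {Plant, x4, x5, x6}.
Min-cut edges: Plant→x1 (5), Plant→City (16), x4→City (8), x5→City (6); capacity 5 + 16 + 8 + 6 = 35.

35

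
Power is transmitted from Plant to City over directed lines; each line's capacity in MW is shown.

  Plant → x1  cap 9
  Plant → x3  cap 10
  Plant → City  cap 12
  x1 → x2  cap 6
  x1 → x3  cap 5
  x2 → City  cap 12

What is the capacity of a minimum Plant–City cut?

18

Augment Plant→City: bottleneck 12, flow now 12.
Augment Plant→x1→x2→City: bottleneck 6, flow now 18.
No augmenting path remains; maximum flow = 18.
By max-flow min-cut, the minimum cut capacity equals the max flow.
In the residual graph, reachable from Plant: {Plant, x1, x3}.
Min-cut edges: Plant→City (12), x1→x2 (6); capacity 12 + 6 = 18.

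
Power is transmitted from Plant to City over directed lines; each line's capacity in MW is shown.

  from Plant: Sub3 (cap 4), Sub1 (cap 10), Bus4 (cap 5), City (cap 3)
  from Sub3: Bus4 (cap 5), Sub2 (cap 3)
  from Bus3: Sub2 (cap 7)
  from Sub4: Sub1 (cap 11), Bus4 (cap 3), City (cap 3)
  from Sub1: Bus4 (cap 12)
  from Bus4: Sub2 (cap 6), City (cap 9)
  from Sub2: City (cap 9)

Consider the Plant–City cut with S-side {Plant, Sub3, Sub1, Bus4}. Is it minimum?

Given cut capacity: 3 + 3 + 6 + 9 = 21.
Augment Plant→City: bottleneck 3, flow now 3.
Augment Plant→Bus4→City: bottleneck 5, flow now 8.
Augment Plant→Sub3→Bus4→City: bottleneck 4, flow now 12.
Augment Plant→Sub1→Bus4→Sub2→City: bottleneck 6, flow now 18.
Augment Plant→Sub1→Bus4→Sub3→Sub2→City: bottleneck 3, flow now 21. (uses reverse residual edge)
No augmenting path remains; maximum flow = 21.
Cut capacity 21 equals the max flow, so it is a minimum cut.

Yes — it is a minimum cut (capacity 21).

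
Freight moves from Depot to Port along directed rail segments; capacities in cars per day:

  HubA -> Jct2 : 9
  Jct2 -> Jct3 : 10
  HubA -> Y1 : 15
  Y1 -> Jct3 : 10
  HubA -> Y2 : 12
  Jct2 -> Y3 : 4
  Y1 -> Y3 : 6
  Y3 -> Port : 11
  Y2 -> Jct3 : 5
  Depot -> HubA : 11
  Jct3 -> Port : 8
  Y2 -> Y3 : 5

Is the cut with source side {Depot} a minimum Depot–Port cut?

Yes — it is a minimum cut (capacity 11).

Given cut capacity: 11 = 11.
Augment Depot→HubA→Jct2→Y3→Port: bottleneck 4, flow now 4.
Augment Depot→HubA→Jct2→Jct3→Port: bottleneck 5, flow now 9.
Augment Depot→HubA→Y2→Y3→Port: bottleneck 2, flow now 11.
No augmenting path remains; maximum flow = 11.
Cut capacity 11 equals the max flow, so it is a minimum cut.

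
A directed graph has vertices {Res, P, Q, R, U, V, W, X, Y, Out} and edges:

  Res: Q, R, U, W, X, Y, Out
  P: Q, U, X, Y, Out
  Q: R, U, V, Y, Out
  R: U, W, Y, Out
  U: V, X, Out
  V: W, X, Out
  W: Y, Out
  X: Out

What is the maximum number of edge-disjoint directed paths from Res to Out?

Assign every edge capacity 1; by Menger, the answer equals the max flow.
Path Res→Out (+1); total 1.
Path Res→Q→Out (+1); total 2.
Path Res→R→Out (+1); total 3.
Path Res→U→Out (+1); total 4.
Path Res→W→Out (+1); total 5.
Path Res→X→Out (+1); total 6.
No residual Res→Out path; max flow = 6.
Certifying cut of size 6: {Res→Out, Res→Q, Res→R, Res→U, Res→W, Res→X}.

6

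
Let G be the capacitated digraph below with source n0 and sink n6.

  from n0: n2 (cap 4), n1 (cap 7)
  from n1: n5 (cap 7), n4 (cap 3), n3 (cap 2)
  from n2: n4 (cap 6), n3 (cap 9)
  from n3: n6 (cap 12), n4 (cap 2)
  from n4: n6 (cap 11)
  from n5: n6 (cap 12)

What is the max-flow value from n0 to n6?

11

Augment n0→n1→n3→n6: bottleneck 2, flow now 2.
Augment n0→n1→n4→n6: bottleneck 3, flow now 5.
Augment n0→n1→n5→n6: bottleneck 2, flow now 7.
Augment n0→n2→n3→n6: bottleneck 4, flow now 11.
No augmenting path remains; maximum flow = 11.
In the residual graph, reachable from n0: {n0}.
Min-cut edges: n0→n1 (7), n0→n2 (4); capacity 7 + 4 = 11.
This cut is saturated, so no flow can exceed 11.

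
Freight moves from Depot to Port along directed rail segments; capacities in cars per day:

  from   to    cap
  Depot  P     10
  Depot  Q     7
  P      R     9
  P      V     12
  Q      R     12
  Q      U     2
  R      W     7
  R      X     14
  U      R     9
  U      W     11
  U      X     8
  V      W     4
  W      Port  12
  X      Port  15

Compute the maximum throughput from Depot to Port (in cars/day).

17

Augment Depot→P→R→W→Port: bottleneck 7, flow now 7.
Augment Depot→P→R→X→Port: bottleneck 2, flow now 9.
Augment Depot→P→V→W→Port: bottleneck 1, flow now 10.
Augment Depot→Q→R→X→Port: bottleneck 7, flow now 17.
No augmenting path remains; maximum flow = 17.
In the residual graph, reachable from Depot: {Depot}.
Min-cut edges: Depot→P (10), Depot→Q (7); capacity 10 + 7 = 17.
This cut is saturated, so no flow can exceed 17.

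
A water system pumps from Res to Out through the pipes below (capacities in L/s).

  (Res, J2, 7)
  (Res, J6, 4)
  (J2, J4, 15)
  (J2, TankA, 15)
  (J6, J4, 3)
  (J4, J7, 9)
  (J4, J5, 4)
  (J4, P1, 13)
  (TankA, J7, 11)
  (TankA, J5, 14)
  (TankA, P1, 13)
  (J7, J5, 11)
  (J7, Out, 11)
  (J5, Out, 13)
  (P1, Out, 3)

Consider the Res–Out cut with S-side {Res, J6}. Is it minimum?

Yes — it is a minimum cut (capacity 10).

Given cut capacity: 7 + 3 = 10.
Augment Res→J2→J4→J7→Out: bottleneck 7, flow now 7.
Augment Res→J6→J4→J7→Out: bottleneck 2, flow now 9.
Augment Res→J6→J4→J5→Out: bottleneck 1, flow now 10.
No augmenting path remains; maximum flow = 10.
Cut capacity 10 equals the max flow, so it is a minimum cut.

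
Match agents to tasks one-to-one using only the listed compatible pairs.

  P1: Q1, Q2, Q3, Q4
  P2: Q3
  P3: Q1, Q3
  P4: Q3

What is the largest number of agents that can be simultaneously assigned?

3

Unit-capacity flow: source→left, listed edges, right→sink; max matching = max flow.
Augmenting path P1→Q1 (+1); matched 1.
Augmenting path P2→Q3 (+1); matched 2.
Augmenting path P3→Q1→P1→Q2 (+1); matched 3.
No augmenting path remains; maximum matching = 3.
König certificate: {P1, P3, Q3} is a vertex cover of size 3 (every listed pair touches it), so no matching can be larger.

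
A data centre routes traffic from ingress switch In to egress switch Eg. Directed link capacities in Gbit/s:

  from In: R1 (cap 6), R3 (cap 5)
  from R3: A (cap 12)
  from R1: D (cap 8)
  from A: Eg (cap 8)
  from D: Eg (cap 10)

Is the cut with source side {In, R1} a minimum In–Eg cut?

No — its capacity is 13, but the minimum cut has capacity 11.

Given cut capacity: 5 + 8 = 13.
Augment In→R3→A→Eg: bottleneck 5, flow now 5.
Augment In→R1→D→Eg: bottleneck 6, flow now 11.
No augmenting path remains; maximum flow = 11.
In the residual graph, reachable from In: {In}.
Min-cut edges: In→R3 (5), In→R1 (6); capacity 5 + 6 = 11.
Cut capacity 13 exceeds the max flow 11, so it is not minimum.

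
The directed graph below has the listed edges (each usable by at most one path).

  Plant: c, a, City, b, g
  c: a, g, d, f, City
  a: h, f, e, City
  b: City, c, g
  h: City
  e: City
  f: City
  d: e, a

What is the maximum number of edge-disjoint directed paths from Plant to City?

4

Assign every edge capacity 1; by Menger, the answer equals the max flow.
Path Plant→City (+1); total 1.
Path Plant→a→City (+1); total 2.
Path Plant→b→City (+1); total 3.
Path Plant→c→City (+1); total 4.
No residual Plant→City path; max flow = 4.
Certifying cut of size 4: {Plant→City, Plant→a, Plant→b, Plant→c}.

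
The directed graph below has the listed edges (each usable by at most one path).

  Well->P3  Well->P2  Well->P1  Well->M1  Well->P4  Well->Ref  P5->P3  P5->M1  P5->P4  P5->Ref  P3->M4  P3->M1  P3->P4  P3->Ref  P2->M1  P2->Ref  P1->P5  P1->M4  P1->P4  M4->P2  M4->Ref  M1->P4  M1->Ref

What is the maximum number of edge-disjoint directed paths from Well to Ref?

5

Assign every edge capacity 1; by Menger, the answer equals the max flow.
Path Well→Ref (+1); total 1.
Path Well→P3→Ref (+1); total 2.
Path Well→P2→Ref (+1); total 3.
Path Well→M1→Ref (+1); total 4.
Path Well→P1→P5→Ref (+1); total 5.
No residual Well→Ref path; max flow = 5.
Certifying cut of size 5: {Well→M1, Well→P1, Well→P2, Well→P3, Well→Ref}.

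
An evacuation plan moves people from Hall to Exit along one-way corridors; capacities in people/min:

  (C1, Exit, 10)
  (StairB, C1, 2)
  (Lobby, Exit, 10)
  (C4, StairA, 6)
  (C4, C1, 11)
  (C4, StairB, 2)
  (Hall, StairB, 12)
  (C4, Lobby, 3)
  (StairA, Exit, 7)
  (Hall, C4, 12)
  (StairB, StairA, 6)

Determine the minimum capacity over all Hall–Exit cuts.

Augment Hall→StairB→StairA→Exit: bottleneck 6, flow now 6.
Augment Hall→StairB→C1→Exit: bottleneck 2, flow now 8.
Augment Hall→C4→StairA→Exit: bottleneck 1, flow now 9.
Augment Hall→C4→Lobby→Exit: bottleneck 3, flow now 12.
Augment Hall→C4→C1→Exit: bottleneck 8, flow now 20.
No augmenting path remains; maximum flow = 20.
By max-flow min-cut, the minimum cut capacity equals the max flow.
In the residual graph, reachable from Hall: {Hall, StairB}.
Min-cut edges: Hall→C4 (12), StairB→StairA (6), StairB→C1 (2); capacity 12 + 6 + 2 = 20.

20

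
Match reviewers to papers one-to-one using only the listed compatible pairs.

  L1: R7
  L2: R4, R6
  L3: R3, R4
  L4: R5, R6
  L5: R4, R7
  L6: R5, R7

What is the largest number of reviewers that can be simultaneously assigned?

5

Unit-capacity flow: source→left, listed edges, right→sink; max matching = max flow.
Augmenting path L1→R7 (+1); matched 1.
Augmenting path L2→R4 (+1); matched 2.
Augmenting path L3→R3 (+1); matched 3.
Augmenting path L4→R5 (+1); matched 4.
Augmenting path L5→R4→L2→R6 (+1); matched 5.
No augmenting path remains; maximum matching = 5.
König certificate: {L3, R4, R5, R6, R7} is a vertex cover of size 5 (every listed pair touches it), so no matching can be larger.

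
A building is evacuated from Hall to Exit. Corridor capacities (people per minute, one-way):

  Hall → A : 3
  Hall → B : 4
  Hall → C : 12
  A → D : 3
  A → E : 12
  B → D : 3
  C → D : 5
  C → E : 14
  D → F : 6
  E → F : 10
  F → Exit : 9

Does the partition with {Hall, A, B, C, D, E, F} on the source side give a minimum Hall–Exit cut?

Given cut capacity: 9 = 9.
Augment Hall→A→D→F→Exit: bottleneck 3, flow now 3.
Augment Hall→B→D→F→Exit: bottleneck 3, flow now 6.
Augment Hall→C→E→F→Exit: bottleneck 3, flow now 9.
No augmenting path remains; maximum flow = 9.
Cut capacity 9 equals the max flow, so it is a minimum cut.

Yes — it is a minimum cut (capacity 9).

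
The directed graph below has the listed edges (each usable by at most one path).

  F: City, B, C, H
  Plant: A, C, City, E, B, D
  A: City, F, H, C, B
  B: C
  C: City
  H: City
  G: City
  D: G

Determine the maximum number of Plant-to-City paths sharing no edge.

Assign every edge capacity 1; by Menger, the answer equals the max flow.
Path Plant→City (+1); total 1.
Path Plant→A→City (+1); total 2.
Path Plant→C→City (+1); total 3.
Path Plant→D→G→City (+1); total 4.
No residual Plant→City path; max flow = 4.
Certifying cut of size 4: {C→City, Plant→A, Plant→City, Plant→D}.

4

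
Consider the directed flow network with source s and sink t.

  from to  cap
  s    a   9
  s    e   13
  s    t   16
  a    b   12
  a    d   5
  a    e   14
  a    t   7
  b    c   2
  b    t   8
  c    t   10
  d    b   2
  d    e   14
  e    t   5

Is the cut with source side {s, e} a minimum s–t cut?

Given cut capacity: 9 + 16 + 5 = 30.
Augment s→t: bottleneck 16, flow now 16.
Augment s→a→t: bottleneck 7, flow now 23.
Augment s→e→t: bottleneck 5, flow now 28.
Augment s→a→b→t: bottleneck 2, flow now 30.
No augmenting path remains; maximum flow = 30.
Cut capacity 30 equals the max flow, so it is a minimum cut.

Yes — it is a minimum cut (capacity 30).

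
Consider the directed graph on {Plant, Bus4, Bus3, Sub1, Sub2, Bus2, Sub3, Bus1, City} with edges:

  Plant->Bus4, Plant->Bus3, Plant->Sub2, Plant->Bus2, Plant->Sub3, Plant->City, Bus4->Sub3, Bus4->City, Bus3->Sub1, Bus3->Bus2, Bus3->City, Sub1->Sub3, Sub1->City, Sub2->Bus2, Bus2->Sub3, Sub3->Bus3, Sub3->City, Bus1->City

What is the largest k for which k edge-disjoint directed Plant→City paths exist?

5

Assign every edge capacity 1; by Menger, the answer equals the max flow.
Path Plant→City (+1); total 1.
Path Plant→Bus4→City (+1); total 2.
Path Plant→Bus3→City (+1); total 3.
Path Plant→Sub3→City (+1); total 4.
Path Plant→Bus2→Sub3→Bus3→Sub1→City (+1); total 5.
No residual Plant→City path; max flow = 5.
Certifying cut of size 5: {Bus2→Sub3, Plant→Bus3, Plant→Bus4, Plant→City, Plant→Sub3}.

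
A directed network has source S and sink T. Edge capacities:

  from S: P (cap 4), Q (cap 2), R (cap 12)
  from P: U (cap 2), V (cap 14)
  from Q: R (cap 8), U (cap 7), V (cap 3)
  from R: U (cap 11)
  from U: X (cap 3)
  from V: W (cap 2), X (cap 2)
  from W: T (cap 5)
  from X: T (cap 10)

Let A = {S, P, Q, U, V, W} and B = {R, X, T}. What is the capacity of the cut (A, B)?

30

Edges leaving {S, P, Q, U, V, W}: S→R (12), Q→R (8), U→X (3), V→X (2), W→T (5).
Cut capacity = 12 + 8 + 3 + 2 + 5 = 30.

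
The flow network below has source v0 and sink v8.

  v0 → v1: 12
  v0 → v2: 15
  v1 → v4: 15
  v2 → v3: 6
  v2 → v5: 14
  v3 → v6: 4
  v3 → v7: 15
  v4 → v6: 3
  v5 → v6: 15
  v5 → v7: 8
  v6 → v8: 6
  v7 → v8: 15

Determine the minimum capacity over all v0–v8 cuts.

18

Augment v0→v1→v4→v6→v8: bottleneck 3, flow now 3.
Augment v0→v2→v3→v6→v8: bottleneck 3, flow now 6.
Augment v0→v2→v3→v7→v8: bottleneck 3, flow now 9.
Augment v0→v2→v5→v7→v8: bottleneck 8, flow now 17.
Augment v0→v2→v5→v6→v3→v7→v8: bottleneck 1, flow now 18. (uses reverse residual edge)
No augmenting path remains; maximum flow = 18.
By max-flow min-cut, the minimum cut capacity equals the max flow.
In the residual graph, reachable from v0: {v0, v1, v4}.
Min-cut edges: v0→v2 (15), v4→v6 (3); capacity 15 + 3 = 18.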